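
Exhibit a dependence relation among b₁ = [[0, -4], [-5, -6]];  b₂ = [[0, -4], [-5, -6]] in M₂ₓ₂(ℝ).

b₁ - b₂ = 0

Pass to coordinate vectors relative to the basis {E₁₁, E₁₂, E₂₁, E₂₂}.
Write the vectors as columns of a matrix and find a nonzero vector in its null space.
One solution (up to scaling) is (1, -1).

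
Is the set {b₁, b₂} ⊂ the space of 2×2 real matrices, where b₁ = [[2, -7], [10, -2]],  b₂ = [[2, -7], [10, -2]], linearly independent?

linearly dependent

Write each element as a coordinate vector in ℝ⁴ using {E₁₁, E₁₂, E₂₁, E₂₂}.
Two of the vectors are equal, giving an immediate dependence.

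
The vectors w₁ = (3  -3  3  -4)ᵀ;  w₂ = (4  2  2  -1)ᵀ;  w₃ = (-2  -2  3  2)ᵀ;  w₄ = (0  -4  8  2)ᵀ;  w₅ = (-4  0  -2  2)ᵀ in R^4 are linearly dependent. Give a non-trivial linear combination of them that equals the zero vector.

Set up α₁w₁ + … + α₅w₅ = 0 and solve the homogeneous system.
The free variable yields coefficients (0, 0, 2, -1, -1) (any nonzero multiple also works).

2w₃ - w₄ - w₅ = 0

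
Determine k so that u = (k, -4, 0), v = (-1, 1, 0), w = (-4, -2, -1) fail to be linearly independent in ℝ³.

k = 4

Dependence holds iff the 3×3 matrix [u v w] is singular.
The determinant works out to 4 - k.
Setting this to zero gives k = 4.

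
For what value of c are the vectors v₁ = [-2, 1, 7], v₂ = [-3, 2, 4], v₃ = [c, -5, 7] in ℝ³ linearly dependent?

c = 29/5

Dependence holds iff the 3×3 matrix [v₁ v₂ v₃] is singular.
The determinant works out to 58 - 10*c.
Setting this to zero gives c = 29/5.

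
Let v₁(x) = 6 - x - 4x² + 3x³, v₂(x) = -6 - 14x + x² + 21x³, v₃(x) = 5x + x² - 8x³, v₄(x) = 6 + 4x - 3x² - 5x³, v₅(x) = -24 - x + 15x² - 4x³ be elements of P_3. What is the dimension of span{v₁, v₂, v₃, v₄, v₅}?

Pass to coordinate vectors with respect to the basis {1, x, …, x³}.
Put the 4×5 matrix [v₁|v₂|v₃|v₄|v₅] into echelon form.
There are 2 pivot columns, so rank = 2.
(With 5 elements in a 4-dimensional space the rank is at most 4.)

dim = 2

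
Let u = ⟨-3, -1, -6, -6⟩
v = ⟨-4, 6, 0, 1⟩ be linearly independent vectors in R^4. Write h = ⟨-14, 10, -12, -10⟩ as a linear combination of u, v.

h = 2u + 2v

Set up the augmented matrix [u | v | h] and row-reduce.
Back-substitution yields (c₁, c₂) = (2, 2).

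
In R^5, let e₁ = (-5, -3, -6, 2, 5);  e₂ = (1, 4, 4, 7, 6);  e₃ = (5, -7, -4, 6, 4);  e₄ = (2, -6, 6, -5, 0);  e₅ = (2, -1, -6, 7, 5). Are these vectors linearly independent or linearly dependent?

The matrix [e₁|e₂|e₃|e₄|e₅] has determinant 10940.
A nonzero determinant means the columns are linearly independent.

linearly independent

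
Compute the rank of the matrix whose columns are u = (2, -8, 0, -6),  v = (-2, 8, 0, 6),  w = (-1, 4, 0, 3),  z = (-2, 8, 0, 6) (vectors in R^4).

Apply Gaussian elimination to the matrix whose rows are u, v, w, z.
The echelon form has 1 nonzero row, so the rank is 1.

rank 1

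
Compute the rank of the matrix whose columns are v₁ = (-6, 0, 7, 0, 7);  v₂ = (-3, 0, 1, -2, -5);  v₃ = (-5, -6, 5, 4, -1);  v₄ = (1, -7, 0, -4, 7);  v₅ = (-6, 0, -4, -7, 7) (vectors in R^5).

5

Put the 5×5 matrix [v₁|v₂|v₃|v₄|v₅] into echelon form.
There are 5 pivot columns, so rank = 5.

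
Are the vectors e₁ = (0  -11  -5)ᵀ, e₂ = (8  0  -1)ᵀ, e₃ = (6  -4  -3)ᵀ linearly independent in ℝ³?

Place the vectors as rows of a 3×3 matrix and reduce to echelon form.
The reduction yields 3 nonzero rows, so the rank is 3.
Since rank = 3 (the number of vectors), the set is linearly independent.

linearly independent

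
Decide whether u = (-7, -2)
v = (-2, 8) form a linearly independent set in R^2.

linearly independent

Form the 2×2 matrix with these as columns; its determinant is -60.
A nonzero determinant means the columns are linearly independent.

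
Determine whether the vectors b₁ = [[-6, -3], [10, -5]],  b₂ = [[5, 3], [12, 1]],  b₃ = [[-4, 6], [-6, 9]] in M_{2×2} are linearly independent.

linearly independent

Write each element as a coordinate vector in ℝ⁴ using {E₁₁, E₁₂, E₂₁, E₂₂}.
Place the vectors as rows of a 3×4 matrix and reduce to echelon form.
The reduction yields 3 nonzero rows, so the rank is 3.
Since rank = 3 (the number of vectors), the set is linearly independent.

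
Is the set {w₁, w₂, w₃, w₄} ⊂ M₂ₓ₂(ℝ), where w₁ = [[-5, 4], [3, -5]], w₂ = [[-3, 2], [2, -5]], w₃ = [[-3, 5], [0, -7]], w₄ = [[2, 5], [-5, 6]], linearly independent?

linearly independent

Write each element as a coordinate vector in ℝ⁴ using {E₁₁, E₁₂, E₂₁, E₂₂}.
Row-reduce the matrix whose columns are w₁, w₂, w₃, w₄.
The reduction yields 4 nonzero rows, so the rank is 4.
Since rank = 4 (the number of vectors), the set is linearly independent.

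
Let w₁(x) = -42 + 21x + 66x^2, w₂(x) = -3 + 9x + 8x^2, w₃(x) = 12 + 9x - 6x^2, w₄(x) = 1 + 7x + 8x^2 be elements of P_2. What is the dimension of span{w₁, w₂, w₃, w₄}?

Pass to coordinate vectors with respect to the basis {1, x, x^2}.
Row-reduce the 4×3 matrix with these as rows.
Reduction leaves 3 leading entries, giving rank 3.
(With 4 elements in a 3-dimensional space the rank is at most 3.)

dim = 3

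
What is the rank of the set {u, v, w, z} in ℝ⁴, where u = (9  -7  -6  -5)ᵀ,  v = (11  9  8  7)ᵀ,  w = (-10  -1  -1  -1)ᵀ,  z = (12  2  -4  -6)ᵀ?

Apply Gaussian elimination to the matrix whose rows are u, v, w, z.
There are 3 pivot columns, so rank = 3.

3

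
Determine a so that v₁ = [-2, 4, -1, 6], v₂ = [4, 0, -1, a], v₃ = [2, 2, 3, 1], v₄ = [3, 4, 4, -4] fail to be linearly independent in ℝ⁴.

The vectors are dependent exactly when the determinant of the matrix with rows v₁, v₂, v₃, v₄ vanishes.
Expanding, det = 10*a + 480.
Setting this to zero gives a = -48.

a = -48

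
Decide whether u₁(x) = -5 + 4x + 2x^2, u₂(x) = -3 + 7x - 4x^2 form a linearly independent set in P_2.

Take coordinates with respect to the standard basis {1, x, x^2}.
Place the vectors as rows of a 2×3 matrix and reduce to echelon form.
The reduction yields 2 nonzero rows, so the rank is 2.
Since rank = 2 (the number of vectors), the set is linearly independent.

linearly independent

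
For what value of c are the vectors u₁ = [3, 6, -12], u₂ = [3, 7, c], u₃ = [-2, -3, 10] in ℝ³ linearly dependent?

Place the vectors as rows of a 3×3 matrix; dependence ⇔ determinant zero.
Cofactor expansion gives det = -3*c - 30.
Setting this to zero gives c = -10.

c = -10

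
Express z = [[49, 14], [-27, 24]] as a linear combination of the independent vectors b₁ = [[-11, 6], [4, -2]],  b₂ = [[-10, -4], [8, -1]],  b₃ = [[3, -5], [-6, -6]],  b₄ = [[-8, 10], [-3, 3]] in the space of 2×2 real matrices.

Identify each element with its coordinate vector in ℝ⁴ via {E₁₁, E₁₂, E₂₁, E₂₂}.
Set up the augmented matrix [b₁ | b₂ | b₃ | b₄ | z] and row-reduce.
Back-substitution yields (a₁, …, a₄) = (-3, -3, -2, 1).

z = -3b₁ - 3b₂ - 2b₃ + b₄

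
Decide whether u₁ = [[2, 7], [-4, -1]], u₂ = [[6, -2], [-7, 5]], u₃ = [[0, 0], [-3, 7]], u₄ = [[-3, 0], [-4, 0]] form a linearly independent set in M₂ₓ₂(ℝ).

Write each element as a coordinate vector in ℝ⁴ using {E₁₁, E₁₂, E₂₁, E₂₂}.
Form the 4×4 matrix with these as columns; its determinant is -2188.
A nonzero determinant means the columns are linearly independent.

linearly independent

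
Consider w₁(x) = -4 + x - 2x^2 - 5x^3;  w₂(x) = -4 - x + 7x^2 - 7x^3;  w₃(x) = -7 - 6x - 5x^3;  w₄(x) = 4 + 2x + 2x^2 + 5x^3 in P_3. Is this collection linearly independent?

linearly independent

Write each element as a coordinate vector in ℝ⁴ using {1, x, …, x^3}.
Place the vectors as rows of a 4×4 matrix and reduce to echelon form.
The reduction yields 4 nonzero rows, so the rank is 4.
Since rank = 4 (the number of vectors), the set is linearly independent.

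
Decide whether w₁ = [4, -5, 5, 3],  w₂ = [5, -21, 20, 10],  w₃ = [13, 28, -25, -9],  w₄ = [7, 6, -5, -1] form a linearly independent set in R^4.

Form the 4×4 matrix with these as columns; its determinant is 0.
A zero determinant means the columns are linearly dependent.
Indeed 7w₁ - 3w₂ - w₃ = 0.

linearly dependent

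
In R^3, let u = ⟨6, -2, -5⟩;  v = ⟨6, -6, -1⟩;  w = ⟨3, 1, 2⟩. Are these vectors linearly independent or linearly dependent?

linearly independent

The matrix [u|v|w] has determinant -156.
A nonzero determinant means the columns are linearly independent.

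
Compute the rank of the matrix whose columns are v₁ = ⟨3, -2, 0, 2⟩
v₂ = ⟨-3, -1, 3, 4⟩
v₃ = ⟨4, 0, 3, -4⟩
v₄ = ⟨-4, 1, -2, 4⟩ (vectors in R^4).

rank 4

Form the matrix with v₁, v₂, v₃, v₄ as columns and reduce.
There are 4 pivot columns, so rank = 4.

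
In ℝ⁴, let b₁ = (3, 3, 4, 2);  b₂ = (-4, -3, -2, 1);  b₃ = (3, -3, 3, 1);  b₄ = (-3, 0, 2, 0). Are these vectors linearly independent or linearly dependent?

linearly independent

Form the 4×4 matrix with these as columns; its determinant is -261.
A nonzero determinant means the columns are linearly independent.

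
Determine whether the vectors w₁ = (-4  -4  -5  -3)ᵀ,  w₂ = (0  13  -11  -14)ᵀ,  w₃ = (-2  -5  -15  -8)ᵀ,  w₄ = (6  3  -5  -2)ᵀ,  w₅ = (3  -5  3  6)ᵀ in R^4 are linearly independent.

linearly dependent

There are 5 vectors in a 4-dimensional space, so they cannot be linearly independent.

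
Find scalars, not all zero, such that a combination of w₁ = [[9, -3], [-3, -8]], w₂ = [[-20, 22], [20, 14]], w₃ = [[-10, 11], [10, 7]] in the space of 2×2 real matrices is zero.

Write each element as a vector in ℝ⁴ using {E₁₁, E₁₂, E₂₁, E₂₂}.
Write the vectors as columns of a matrix and find a nonzero vector in its null space.
A generator of the null space is (0, 1, -2).

w₂ - 2w₃ = 0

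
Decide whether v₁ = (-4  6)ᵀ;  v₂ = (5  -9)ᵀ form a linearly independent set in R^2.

Form the 2×2 matrix with these as columns; its determinant is 6.
A nonzero determinant means the columns are linearly independent.

linearly independent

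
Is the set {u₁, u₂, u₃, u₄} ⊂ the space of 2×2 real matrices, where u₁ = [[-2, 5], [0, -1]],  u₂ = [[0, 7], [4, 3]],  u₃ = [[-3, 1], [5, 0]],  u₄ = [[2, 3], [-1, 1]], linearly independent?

linearly independent

Take coordinates with respect to the standard basis {E₁₁, E₁₂, E₂₁, E₂₂}.
The matrix [u₁|u₂|u₃|u₄] has determinant 84.
A nonzero determinant means the columns are linearly independent.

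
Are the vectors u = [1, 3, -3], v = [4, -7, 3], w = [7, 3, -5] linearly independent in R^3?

Place the vectors as rows of a 3×3 matrix and reduce to echelon form.
The reduction yields 3 nonzero rows, so the rank is 3.
Since rank = 3 (the number of vectors), the set is linearly independent.

linearly independent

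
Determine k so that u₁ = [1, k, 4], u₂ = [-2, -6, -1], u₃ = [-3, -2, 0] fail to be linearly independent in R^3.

Place the vectors as rows of a 3×3 matrix; dependence ⇔ determinant zero.
Expanding, det = 3*k - 58.
Setting this to zero gives k = 58/3.

k = 58/3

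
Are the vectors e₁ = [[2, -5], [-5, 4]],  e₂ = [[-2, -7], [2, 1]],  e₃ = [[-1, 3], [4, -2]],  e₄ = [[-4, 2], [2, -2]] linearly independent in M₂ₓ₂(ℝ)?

Take coordinates with respect to the standard basis {E₁₁, E₁₂, E₂₁, E₂₂}.
Form the 4×4 matrix with these as columns; its determinant is -118.
A nonzero determinant means the columns are linearly independent.

linearly independent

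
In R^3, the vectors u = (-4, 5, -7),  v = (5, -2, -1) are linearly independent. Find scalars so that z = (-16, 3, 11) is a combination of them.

Since u, v are independent, the coefficients expressing z are uniquely determined by a linear system.
Row-reducing the augmented matrix gives the unique coefficients (c₁, c₂) = (-1, -4).

z = -u - 4v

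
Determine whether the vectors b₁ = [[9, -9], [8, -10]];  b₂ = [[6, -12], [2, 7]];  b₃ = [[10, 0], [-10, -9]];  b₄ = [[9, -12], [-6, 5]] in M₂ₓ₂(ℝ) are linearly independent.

linearly independent

Take coordinates with respect to the standard basis {E₁₁, E₁₂, E₂₁, E₂₂}.
Form the 4×4 matrix with these as columns; its determinant is -5796.
A nonzero determinant means the columns are linearly independent.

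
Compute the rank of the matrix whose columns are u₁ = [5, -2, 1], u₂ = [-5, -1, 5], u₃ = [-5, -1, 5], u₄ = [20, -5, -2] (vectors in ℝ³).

2

Put the 3×4 matrix [u₁|u₂|u₃|u₄] into echelon form.
Reduction leaves 2 leading entries, giving rank 2.
(With 4 elements in a 3-dimensional space the rank is at most 3.)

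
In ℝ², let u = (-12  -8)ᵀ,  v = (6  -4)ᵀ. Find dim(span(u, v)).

dim = 2

Form the matrix with u, v as columns and reduce.
Exactly 2 pivots survive; hence the rank is 2.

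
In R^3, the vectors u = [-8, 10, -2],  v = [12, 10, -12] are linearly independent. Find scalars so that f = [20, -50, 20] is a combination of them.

f = -4u - v

Set up the augmented matrix [u | v | f] and row-reduce.
Back-substitution yields (c₁, c₂) = (-4, -1).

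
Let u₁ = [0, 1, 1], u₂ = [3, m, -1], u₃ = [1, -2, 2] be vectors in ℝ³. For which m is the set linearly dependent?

m = -13

The vectors are dependent exactly when the determinant of the matrix with rows u₁, u₂, u₃ vanishes.
Expanding, det = -m - 13.
Solving -m - 13 = 0 yields m = -13.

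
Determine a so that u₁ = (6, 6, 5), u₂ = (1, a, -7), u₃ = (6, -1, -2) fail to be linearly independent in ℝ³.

a = -41/6

The set is linearly dependent precisely when det[u₁; u₂; u₃] = 0.
Cofactor expansion gives det = -42*a - 287.
Setting this to zero gives a = -41/6.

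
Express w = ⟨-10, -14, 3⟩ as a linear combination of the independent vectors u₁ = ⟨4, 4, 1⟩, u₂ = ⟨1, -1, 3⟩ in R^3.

w = -3u₁ + 2u₂

Write w = a₁u₁ + a₂u₂ and equate components.
Back-substitution yields (a₁, a₂) = (-3, 2).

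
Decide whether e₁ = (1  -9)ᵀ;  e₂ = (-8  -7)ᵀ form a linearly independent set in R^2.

linearly independent

The matrix [e₁|e₂] has determinant -79.
A nonzero determinant means the columns are linearly independent.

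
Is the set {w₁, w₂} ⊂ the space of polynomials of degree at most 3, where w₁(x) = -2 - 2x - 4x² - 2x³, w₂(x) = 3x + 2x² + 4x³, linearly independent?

linearly independent

Write each element as a coordinate vector in ℝ⁴ using {1, x, …, x³}.
Row-reduce the matrix whose columns are w₁, w₂.
The reduction yields 2 nonzero rows, so the rank is 2.
Since rank = 2 (the number of vectors), the set is linearly independent.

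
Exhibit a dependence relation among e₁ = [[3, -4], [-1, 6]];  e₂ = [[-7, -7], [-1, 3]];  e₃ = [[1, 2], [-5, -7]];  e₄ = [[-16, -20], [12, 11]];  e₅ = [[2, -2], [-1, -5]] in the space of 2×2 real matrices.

Take coordinates with respect to {E₁₁, E₁₂, E₂₁, E₂₂}.
Set up α₁e₁ + … + α₅e₅ = 0 and solve the homogeneous system.
The free variable yields coefficients (1, -2, 3, 1, -2) (any nonzero multiple also works).

e₁ - 2e₂ + 3e₃ + e₄ - 2e₅ = 0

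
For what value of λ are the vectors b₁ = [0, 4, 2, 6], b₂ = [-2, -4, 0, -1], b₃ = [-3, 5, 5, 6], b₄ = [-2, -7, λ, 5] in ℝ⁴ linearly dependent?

λ = -11/12

The set is linearly dependent precisely when det[b₁; b₂; b₃; b₄] = 0.
The determinant works out to 72*λ + 66.
This vanishes exactly when λ = -11/12.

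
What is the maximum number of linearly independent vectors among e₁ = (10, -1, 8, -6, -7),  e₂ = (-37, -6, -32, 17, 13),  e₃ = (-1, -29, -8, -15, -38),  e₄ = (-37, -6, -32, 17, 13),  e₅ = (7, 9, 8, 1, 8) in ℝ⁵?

Put the 5×5 matrix [e₁|e₂|e₃|e₄|e₅] into echelon form.
The echelon form has 2 nonzero rows, so the rank is 2.

2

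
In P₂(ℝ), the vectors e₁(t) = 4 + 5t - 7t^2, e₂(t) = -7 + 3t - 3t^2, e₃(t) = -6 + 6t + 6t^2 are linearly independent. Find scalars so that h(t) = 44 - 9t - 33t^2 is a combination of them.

Work in coordinates with respect to the standard basis {1, t, t^2}.
Since e₁, e₂, e₃ are independent, the coefficients expressing h are uniquely determined by a linear system.
Row-reducing the augmented matrix gives the unique coefficients (c₁, c₂, c₃) = (3, -2, -3).

h = 3e₁ - 2e₂ - 3e₃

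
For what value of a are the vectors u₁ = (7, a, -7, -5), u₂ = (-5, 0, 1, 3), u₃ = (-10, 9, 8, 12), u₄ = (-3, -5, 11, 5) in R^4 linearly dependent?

Place the vectors as rows of a 4×4 matrix; dependence ⇔ determinant zero.
Expanding, det = 1152 - 216*a.
Setting this to zero gives a = 16/3.

a = 16/3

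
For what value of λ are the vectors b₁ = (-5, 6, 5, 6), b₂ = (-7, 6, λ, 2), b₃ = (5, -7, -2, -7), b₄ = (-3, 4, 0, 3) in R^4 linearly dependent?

λ = 7

Dependence holds iff the 4×4 matrix [b₁ b₂ b₃ b₄] is singular.
Cofactor expansion gives det = 5*λ - 35.
Solving 5*λ - 35 = 0 yields λ = 7.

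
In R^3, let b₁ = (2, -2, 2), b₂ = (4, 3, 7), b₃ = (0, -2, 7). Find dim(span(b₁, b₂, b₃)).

dim = 3

Put the 3×3 matrix [b₁|b₂|b₃] into echelon form.
Reduction leaves 3 leading entries, giving rank 3.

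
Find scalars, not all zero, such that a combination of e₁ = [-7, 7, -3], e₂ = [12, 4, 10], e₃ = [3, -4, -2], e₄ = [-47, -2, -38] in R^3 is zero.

2e₁ - 3e₂ + e₃ - e₄ = 0

Set up α₁e₁ + … + α₄e₄ = 0 and solve the homogeneous system.
The free variable yields coefficients (2, -3, 1, -1) (any nonzero multiple also works).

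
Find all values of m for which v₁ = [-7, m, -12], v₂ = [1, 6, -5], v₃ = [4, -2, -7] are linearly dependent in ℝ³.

Place the vectors as rows of a 3×3 matrix; dependence ⇔ determinant zero.
Cofactor expansion gives det = 676 - 13*m.
Setting this to zero gives m = 52.

m = 52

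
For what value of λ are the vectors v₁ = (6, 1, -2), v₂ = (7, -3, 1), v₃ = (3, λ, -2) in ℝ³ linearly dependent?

The vectors are dependent exactly when the determinant of the matrix with rows v₁, v₂, v₃ vanishes.
Expanding, det = 35 - 20*λ.
Setting this to zero gives λ = 7/4.

λ = 7/4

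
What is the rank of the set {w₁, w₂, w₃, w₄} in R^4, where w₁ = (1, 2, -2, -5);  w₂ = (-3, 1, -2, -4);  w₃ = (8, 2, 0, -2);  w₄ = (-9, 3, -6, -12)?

Form the matrix with w₁, w₂, w₃, w₄ as columns and reduce.
The echelon form has 2 nonzero rows, so the rank is 2.

2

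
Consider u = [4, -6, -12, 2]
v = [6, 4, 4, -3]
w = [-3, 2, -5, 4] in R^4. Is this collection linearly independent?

Row-reduce the matrix whose columns are u, v, w.
The reduction yields 3 nonzero rows, so the rank is 3.
Since rank = 3 (the number of vectors), the set is linearly independent.

linearly independent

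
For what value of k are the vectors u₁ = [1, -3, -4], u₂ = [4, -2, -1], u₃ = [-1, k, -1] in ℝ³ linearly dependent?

Dependence holds iff the 3×3 matrix [u₁ u₂ u₃] is singular.
Expanding, det = -15*k - 5.
Setting this to zero gives k = -1/3.

k = -1/3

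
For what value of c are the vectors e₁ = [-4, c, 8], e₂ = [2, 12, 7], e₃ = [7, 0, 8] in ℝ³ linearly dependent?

c = 32

The vectors are dependent exactly when the determinant of the matrix with rows e₁, e₂, e₃ vanishes.
Cofactor expansion gives det = 33*c - 1056.
Setting this to zero gives c = 32.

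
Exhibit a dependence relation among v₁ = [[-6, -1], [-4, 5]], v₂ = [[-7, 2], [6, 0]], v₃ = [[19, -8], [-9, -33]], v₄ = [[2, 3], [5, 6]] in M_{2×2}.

3v₁ + v₂ + v₃ + 3v₄ = 0

Pass to coordinate vectors relative to the basis {E₁₁, E₁₂, E₂₁, E₂₂}.
Solve the homogeneous system with v₁, v₂, v₃, v₄ as columns by row-reducing the coefficient matrix.
A generator of the null space is (3, 1, 1, 3).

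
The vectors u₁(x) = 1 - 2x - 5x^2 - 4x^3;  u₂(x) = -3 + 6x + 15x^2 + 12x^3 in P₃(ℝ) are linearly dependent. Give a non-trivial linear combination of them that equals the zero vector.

Take coordinates with respect to {1, x, …, x^3}.
Row-reduce the matrix with u₁, u₂ as columns; the null space gives the coefficients.
One solution (up to scaling) is (3, 1).

3u₁ + u₂ = 0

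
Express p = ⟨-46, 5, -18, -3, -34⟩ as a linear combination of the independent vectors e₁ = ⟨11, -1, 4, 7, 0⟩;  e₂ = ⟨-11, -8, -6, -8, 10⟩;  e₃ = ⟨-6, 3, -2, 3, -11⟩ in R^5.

Solve the system with e₁, e₂, e₃ as columns and p as the right-hand side.
Row-reducing the augmented matrix gives the unique coefficients (c₁, c₂, c₃) = (-1, 1, 4).

p = -e₁ + e₂ + 4e₃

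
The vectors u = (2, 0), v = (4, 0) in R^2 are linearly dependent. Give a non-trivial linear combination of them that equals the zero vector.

2u - v = 0

Write the vectors as columns of a matrix and find a nonzero vector in its null space.
A generator of the null space is (2, -1).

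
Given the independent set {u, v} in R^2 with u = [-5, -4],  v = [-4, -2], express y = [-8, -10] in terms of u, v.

Write y = a₁u + a₂v and equate components.
Row-reducing the augmented matrix gives the unique coefficients (a₁, a₂) = (4, -3).

y = 4u - 3v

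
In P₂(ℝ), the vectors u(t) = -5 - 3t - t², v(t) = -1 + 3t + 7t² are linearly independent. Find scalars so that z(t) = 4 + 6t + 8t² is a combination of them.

z = -u + v

Identify each element with its coordinate vector in ℝ³ via {1, t, t²}.
Since u, v are independent, the coefficients expressing z are uniquely determined by a linear system.
Back-substitution yields (c₁, c₂) = (-1, 1).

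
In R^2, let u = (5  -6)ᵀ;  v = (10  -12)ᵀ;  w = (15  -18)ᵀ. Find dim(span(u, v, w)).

1

Row-reduce the 3×2 matrix with these as rows.
There is 1 pivot column, so rank = 1.
(With 3 elements in a 2-dimensional space the rank is at most 2.)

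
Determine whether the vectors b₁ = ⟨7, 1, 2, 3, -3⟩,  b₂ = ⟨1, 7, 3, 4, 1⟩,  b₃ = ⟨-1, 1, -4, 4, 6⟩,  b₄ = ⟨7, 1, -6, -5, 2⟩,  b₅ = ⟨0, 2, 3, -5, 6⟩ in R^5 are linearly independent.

linearly independent

The matrix [b₁|b₂|b₃|b₄|b₅] has determinant 30038.
A nonzero determinant means the columns are linearly independent.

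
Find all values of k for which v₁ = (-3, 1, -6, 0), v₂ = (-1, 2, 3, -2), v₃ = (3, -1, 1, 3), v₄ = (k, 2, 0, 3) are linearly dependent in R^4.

k = 9/7

The vectors are dependent exactly when the determinant of the matrix with rows v₁, v₂, v₃, v₄ vanishes.
Cofactor expansion gives det = 45 - 35*k.
Setting this to zero gives k = 9/7.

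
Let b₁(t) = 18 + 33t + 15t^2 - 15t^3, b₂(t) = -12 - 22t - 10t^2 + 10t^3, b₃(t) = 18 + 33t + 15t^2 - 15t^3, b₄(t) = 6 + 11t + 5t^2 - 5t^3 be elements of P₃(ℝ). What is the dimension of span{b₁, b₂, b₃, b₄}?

Pass to coordinate vectors with respect to the basis {1, t, …, t^3}.
Row-reduce the 4×4 matrix with these as rows.
There is 1 pivot column, so rank = 1.

dim = 1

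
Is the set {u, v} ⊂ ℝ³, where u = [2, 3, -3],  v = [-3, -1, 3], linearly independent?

Place the vectors as rows of a 2×3 matrix and reduce to echelon form.
The reduction yields 2 nonzero rows, so the rank is 2.
Since rank = 2 (the number of vectors), the set is linearly independent.

linearly independent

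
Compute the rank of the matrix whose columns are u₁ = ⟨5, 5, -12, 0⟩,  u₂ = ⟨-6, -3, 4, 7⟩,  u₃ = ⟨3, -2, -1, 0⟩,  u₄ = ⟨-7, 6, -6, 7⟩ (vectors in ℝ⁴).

Row-reduce the 4×4 matrix with these as rows.
The echelon form has 3 nonzero rows, so the rank is 3.

3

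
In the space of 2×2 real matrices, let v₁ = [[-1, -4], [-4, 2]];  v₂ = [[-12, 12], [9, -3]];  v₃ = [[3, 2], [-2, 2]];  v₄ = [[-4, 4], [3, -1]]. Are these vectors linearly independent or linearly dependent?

Write each element as a coordinate vector in ℝ⁴ using {E₁₁, E₁₂, E₂₁, E₂₂}.
One vector is a scalar multiple of another, so the set is dependent.

linearly dependent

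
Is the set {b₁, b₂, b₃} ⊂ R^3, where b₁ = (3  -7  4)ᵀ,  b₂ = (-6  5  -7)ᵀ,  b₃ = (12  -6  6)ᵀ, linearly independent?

Row-reduce the matrix whose columns are b₁, b₂, b₃.
The reduction yields 3 nonzero rows, so the rank is 3.
Since rank = 3 (the number of vectors), the set is linearly independent.

linearly independent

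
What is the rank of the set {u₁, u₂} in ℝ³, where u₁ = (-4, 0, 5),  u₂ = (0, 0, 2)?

rank 2

Put the 3×2 matrix [u₁|u₂] into echelon form.
Exactly 2 pivots survive; hence the rank is 2.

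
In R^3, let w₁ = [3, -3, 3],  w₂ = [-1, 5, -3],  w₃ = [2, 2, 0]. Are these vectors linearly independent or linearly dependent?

linearly dependent

Row-reduce the matrix whose columns are w₁, w₂, w₃.
The reduction yields 2 nonzero rows, so the rank is 2.
Since rank 2 < 3, the set is linearly dependent.
Indeed w₁ + w₂ - w₃ = 0.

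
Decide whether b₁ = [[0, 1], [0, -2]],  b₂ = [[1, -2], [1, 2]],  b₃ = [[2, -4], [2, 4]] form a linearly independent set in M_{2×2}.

Write each element as a coordinate vector in ℝ⁴ using {E₁₁, E₁₂, E₂₁, E₂₂}.
Place the vectors as rows of a 3×4 matrix and reduce to echelon form.
The reduction yields 2 nonzero rows, so the rank is 2.
Since rank 2 < 3, the set is linearly dependent.
Indeed 2b₂ - b₃ = 0.

linearly dependent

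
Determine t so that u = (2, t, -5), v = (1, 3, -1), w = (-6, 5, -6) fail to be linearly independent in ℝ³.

The set is linearly dependent precisely when det[u; v; w] = 0.
Expanding, det = 12*t - 141.
Setting this to zero gives t = 47/4.

t = 47/4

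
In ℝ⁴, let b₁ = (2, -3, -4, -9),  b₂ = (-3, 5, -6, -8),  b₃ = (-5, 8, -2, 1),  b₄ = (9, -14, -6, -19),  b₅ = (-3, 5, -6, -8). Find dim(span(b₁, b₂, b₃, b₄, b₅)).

2

Apply Gaussian elimination to the matrix whose rows are b₁, b₂, b₃, b₄, b₅.
There are 2 pivot columns, so rank = 2.
(With 5 elements in a 4-dimensional space the rank is at most 4.)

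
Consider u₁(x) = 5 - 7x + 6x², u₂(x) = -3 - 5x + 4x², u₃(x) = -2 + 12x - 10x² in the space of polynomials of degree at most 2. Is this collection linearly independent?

Take coordinates with respect to the standard basis {1, x, x²}.
Place the vectors as rows of a 3×3 matrix and reduce to echelon form.
The reduction yields 2 nonzero rows, so the rank is 2.
Since rank 2 < 3, the set is linearly dependent.
Indeed u₁ + u₂ + u₃ = 0.

linearly dependent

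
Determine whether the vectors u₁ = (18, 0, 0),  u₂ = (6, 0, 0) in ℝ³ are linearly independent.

linearly dependent

One vector is a scalar multiple of another, so the set is dependent.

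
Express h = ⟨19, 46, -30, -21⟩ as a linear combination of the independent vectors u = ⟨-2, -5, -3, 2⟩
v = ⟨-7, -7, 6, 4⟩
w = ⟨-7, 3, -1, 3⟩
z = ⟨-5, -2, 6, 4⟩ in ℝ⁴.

h = -3u - 2v + 3w - 4z

Solve the system with u, v, w, z as columns and h as the right-hand side.
The system has the unique solution (α₁, …, α₄) = (-3, -2, 3, -4).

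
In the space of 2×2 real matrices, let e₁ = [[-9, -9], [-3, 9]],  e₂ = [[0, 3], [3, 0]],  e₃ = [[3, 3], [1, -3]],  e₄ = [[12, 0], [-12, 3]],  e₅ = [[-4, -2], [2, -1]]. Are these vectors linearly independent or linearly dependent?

Take coordinates with respect to the standard basis {E₁₁, E₁₂, E₂₁, E₂₂}.
There are 5 vectors in a 4-dimensional space, so they cannot be linearly independent.

linearly dependent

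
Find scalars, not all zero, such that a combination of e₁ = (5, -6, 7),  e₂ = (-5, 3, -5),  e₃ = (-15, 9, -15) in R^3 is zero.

3e₂ - e₃ = 0

Set up α₁e₁ + … + α₃e₃ = 0 and solve the homogeneous system.
The free variable yields coefficients (0, 3, -1) (any nonzero multiple also works).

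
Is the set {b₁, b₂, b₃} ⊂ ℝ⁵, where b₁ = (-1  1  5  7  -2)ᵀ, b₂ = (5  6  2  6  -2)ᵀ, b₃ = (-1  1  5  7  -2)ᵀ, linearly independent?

Two of the vectors are equal, giving an immediate dependence.

linearly dependent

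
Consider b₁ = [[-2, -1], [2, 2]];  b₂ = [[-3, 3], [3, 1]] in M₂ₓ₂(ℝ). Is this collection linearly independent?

linearly independent

Write each element as a coordinate vector in ℝ⁴ using {E₁₁, E₁₂, E₂₁, E₂₂}.
Place the vectors as rows of a 2×4 matrix and reduce to echelon form.
The reduction yields 2 nonzero rows, so the rank is 2.
Since rank = 2 (the number of vectors), the set is linearly independent.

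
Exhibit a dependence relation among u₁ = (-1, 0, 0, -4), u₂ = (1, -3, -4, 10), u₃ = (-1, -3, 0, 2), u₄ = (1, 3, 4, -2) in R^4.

2u₁ + u₂ + u₄ = 0

Solve the homogeneous system with u₁, u₂, u₃, u₄ as columns by row-reducing the coefficient matrix.
One solution (up to scaling) is (2, 1, 0, 1).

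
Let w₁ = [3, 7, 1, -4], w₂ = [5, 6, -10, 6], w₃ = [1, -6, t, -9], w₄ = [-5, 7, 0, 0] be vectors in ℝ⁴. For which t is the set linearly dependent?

t = 43/4

Dependence holds iff the 4×4 matrix [w₁ w₂ w₃ w₄] is singular.
Cofactor expansion gives det = 6407 - 596*t.
Setting this to zero gives t = 43/4.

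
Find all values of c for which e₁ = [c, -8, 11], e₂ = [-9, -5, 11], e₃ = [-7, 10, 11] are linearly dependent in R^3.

Dependence holds iff the 3×3 matrix [e₁ e₂ e₃] is singular.
The determinant works out to -165*c - 1551.
Setting this to zero gives c = -47/5.

c = -47/5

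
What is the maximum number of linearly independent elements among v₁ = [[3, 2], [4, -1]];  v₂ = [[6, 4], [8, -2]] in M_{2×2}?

Pass to coordinate vectors with respect to the basis {E₁₁, E₁₂, E₂₁, E₂₂}.
Apply Gaussian elimination to the matrix whose rows are v₁, v₂.
Exactly 1 pivot survives; hence the rank is 1.

1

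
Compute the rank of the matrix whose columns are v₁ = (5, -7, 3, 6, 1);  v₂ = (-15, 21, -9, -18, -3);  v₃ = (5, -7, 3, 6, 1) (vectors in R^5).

Row-reduce the 3×5 matrix with these as rows.
Reduction leaves 1 leading entry, giving rank 1.

1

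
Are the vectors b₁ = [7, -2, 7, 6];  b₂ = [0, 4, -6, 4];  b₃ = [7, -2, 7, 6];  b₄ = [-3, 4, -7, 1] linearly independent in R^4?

Two of the vectors are equal, giving an immediate dependence.

linearly dependent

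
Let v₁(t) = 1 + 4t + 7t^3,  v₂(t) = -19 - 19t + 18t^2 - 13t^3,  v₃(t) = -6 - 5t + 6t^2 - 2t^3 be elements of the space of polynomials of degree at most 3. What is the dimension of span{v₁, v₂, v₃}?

2

Pass to coordinate vectors with respect to the basis {1, t, …, t^3}.
Put the 4×3 matrix [v₁|v₂|v₃] into echelon form.
Reduction leaves 2 leading entries, giving rank 2.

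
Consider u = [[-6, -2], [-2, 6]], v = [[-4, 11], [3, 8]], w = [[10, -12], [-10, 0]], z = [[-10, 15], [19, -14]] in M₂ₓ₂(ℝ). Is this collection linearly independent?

Write each element as a coordinate vector in ℝ⁴ using {E₁₁, E₁₂, E₂₁, E₂₂}.
Form the 4×4 matrix with these as columns; its determinant is 0.
A zero determinant means the columns are linearly dependent.
Indeed u + v + 2w + z = 0.

linearly dependent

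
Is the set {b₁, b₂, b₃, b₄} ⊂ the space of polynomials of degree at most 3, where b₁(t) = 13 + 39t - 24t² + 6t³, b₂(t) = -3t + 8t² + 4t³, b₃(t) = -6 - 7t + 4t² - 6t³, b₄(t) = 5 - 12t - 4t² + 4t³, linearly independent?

linearly dependent

Take coordinates with respect to the standard basis {1, t, …, t³}.
Form the 4×4 matrix with these as columns; its determinant is 0.
A zero determinant means the columns are linearly dependent.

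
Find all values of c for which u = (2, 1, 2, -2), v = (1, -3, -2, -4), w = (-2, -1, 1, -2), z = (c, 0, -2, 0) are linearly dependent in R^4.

Dependence holds iff the 4×4 matrix [u v w z] is singular.
Expanding, det = 56 - 14*c.
This vanishes exactly when c = 4.

c = 4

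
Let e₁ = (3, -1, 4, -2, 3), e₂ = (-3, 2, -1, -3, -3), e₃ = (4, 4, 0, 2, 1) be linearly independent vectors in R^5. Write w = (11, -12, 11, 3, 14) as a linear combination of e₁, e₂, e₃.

w = 2e₁ - 3e₂ - e₃

Write w = α₁e₁ + … + α₃e₃ and equate components.
The system has the unique solution (α₁, α₂, α₃) = (2, -3, -1).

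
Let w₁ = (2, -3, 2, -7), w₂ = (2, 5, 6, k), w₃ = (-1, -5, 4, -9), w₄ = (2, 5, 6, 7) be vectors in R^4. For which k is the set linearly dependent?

Dependence holds iff the 4×4 matrix [w₁ w₂ w₃ w₄] is singular.
The determinant works out to 924 - 132*k.
This vanishes exactly when k = 7.

k = 7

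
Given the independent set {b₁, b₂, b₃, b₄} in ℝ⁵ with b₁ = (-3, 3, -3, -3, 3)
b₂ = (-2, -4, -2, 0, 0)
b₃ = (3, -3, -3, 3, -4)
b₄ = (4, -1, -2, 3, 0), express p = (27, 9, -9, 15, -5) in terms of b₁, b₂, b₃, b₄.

p = b₁ - 4b₂ + 2b₃ + 4b₄

Since b₁, b₂, b₃, b₄ are independent, the coefficients expressing p are uniquely determined by a linear system.
Row-reducing the augmented matrix gives the unique coefficients (c₁, …, c₄) = (1, -4, 2, 4).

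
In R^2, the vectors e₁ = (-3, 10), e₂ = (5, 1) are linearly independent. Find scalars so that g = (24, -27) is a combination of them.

Since e₁, e₂ are independent, the coefficients expressing g are uniquely determined by a linear system.
Row-reducing the augmented matrix gives the unique coefficients (c₁, c₂) = (-3, 3).

g = -3e₁ + 3e₂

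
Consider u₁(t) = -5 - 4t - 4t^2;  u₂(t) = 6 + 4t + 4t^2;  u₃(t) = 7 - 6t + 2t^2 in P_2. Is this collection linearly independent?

Write each element as a coordinate vector in ℝ³ using {1, t, t^2}.
The matrix [u₁|u₂|u₃] has determinant 32.
A nonzero determinant means the columns are linearly independent.

linearly independent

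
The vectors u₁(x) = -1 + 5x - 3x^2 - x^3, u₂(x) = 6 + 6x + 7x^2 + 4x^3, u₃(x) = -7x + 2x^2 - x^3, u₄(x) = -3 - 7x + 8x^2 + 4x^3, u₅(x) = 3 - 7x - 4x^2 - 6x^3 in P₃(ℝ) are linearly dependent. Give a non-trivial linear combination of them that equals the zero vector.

Pass to coordinate vectors relative to the basis {1, x, …, x^3}.
Set up α₁u₁ + … + α₅u₅ = 0 and solve the homogeneous system.
One solution (up to scaling) is (0, 0, 2, -1, -1).

2u₃ - u₄ - u₅ = 0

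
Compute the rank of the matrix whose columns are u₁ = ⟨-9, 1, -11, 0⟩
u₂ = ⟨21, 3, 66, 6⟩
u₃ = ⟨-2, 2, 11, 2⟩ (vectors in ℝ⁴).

Row-reduce the 3×4 matrix with these as rows.
There are 2 pivot columns, so rank = 2.

2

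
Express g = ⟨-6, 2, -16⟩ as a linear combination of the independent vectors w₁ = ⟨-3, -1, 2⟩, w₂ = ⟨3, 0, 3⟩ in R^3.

Set up the augmented matrix [w₁ | w₂ | g] and row-reduce.
Row-reducing the augmented matrix gives the unique coefficients (α₁, α₂) = (-2, -4).

g = -2w₁ - 4w₂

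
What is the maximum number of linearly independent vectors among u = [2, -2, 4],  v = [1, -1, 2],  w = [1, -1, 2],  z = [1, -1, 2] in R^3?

1

Put the 3×4 matrix [u|v|w|z] into echelon form.
Exactly 1 pivot survives; hence the rank is 1.
(With 4 elements in a 3-dimensional space the rank is at most 3.)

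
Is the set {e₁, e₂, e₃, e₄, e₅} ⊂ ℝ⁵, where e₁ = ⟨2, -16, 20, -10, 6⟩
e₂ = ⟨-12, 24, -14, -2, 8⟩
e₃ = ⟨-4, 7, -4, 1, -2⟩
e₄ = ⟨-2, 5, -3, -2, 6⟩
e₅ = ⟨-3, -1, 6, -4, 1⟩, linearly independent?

linearly dependent

Row-reduce the matrix whose columns are e₁, e₂, e₃, e₄, e₅.
The reduction yields 3 nonzero rows, so the rank is 3.
Since rank 3 < 5, the set is linearly dependent.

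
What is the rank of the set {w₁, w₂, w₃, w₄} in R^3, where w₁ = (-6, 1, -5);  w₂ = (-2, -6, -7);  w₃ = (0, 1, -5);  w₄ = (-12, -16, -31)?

Form the matrix with w₁, w₂, w₃, w₄ as columns and reduce.
Reduction leaves 3 leading entries, giving rank 3.
(With 4 elements in a 3-dimensional space the rank is at most 3.)

rank 3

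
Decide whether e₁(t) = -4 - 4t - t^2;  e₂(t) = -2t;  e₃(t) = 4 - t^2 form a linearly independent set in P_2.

linearly independent

Take coordinates with respect to the standard basis {1, t, t^2}.
Row-reduce the matrix whose columns are e₁, e₂, e₃.
The reduction yields 3 nonzero rows, so the rank is 3.
Since rank = 3 (the number of vectors), the set is linearly independent.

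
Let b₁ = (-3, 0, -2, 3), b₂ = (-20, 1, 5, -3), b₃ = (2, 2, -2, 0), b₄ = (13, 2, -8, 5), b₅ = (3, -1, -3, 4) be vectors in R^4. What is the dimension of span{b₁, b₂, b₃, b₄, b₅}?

3

Row-reduce the 5×4 matrix with these as rows.
There are 3 pivot columns, so rank = 3.
(With 5 elements in a 4-dimensional space the rank is at most 4.)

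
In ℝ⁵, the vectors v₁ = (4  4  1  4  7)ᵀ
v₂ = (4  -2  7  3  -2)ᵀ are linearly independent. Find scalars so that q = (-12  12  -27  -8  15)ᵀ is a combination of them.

q = v₁ - 4v₂

Set up the augmented matrix [v₁ | v₂ | q] and row-reduce.
The system has the unique solution (α₁, α₂) = (1, -4).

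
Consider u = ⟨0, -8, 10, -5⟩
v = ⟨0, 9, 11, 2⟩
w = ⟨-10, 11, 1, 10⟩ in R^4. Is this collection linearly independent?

Row-reduce the matrix whose columns are u, v, w.
The reduction yields 3 nonzero rows, so the rank is 3.
Since rank = 3 (the number of vectors), the set is linearly independent.

linearly independent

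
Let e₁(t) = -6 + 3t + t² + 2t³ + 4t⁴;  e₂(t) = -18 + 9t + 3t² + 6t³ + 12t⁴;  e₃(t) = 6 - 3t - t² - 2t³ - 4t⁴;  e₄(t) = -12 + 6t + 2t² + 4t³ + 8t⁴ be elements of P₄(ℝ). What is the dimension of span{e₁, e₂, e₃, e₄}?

Use coordinates relative to {1, t, …, t⁴}.
Put the 5×4 matrix [e₁|e₂|e₃|e₄] into echelon form.
There is 1 pivot column, so rank = 1.

1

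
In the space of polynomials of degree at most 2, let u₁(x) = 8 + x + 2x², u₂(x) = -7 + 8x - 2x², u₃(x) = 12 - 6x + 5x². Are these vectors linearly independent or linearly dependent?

Write each element as a coordinate vector in ℝ³ using {1, x, x²}.
The matrix [u₁|u₂|u₃] has determinant 127.
A nonzero determinant means the columns are linearly independent.

linearly independent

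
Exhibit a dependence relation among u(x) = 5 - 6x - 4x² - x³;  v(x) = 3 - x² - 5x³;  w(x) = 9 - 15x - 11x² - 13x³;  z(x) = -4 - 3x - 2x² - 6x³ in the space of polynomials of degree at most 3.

2u + v - w + z = 0

Take coordinates with respect to {1, x, …, x³}.
Solve the homogeneous system with u, v, w, z as columns by row-reducing the coefficient matrix.
The free variable yields coefficients (2, 1, -1, 1) (any nonzero multiple also works).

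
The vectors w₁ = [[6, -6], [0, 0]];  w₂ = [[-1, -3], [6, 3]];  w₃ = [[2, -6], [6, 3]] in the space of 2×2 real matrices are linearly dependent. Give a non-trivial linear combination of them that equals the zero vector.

w₁ + 2w₂ - 2w₃ = 0

Take coordinates with respect to {E₁₁, E₁₂, E₂₁, E₂₂}.
Write the vectors as columns of a matrix and find a nonzero vector in its null space.
The free variable yields coefficients (1, 2, -2) (any nonzero multiple also works).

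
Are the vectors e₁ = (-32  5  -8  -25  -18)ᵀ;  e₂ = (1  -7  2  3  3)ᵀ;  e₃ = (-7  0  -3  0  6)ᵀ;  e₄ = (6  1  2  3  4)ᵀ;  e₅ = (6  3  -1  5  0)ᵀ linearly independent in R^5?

Form the 5×5 matrix with these as columns; its determinant is 0.
A zero determinant means the columns are linearly dependent.
Indeed e₁ + 2e₂ + 3e₄ + 2e₅ = 0.

linearly dependent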